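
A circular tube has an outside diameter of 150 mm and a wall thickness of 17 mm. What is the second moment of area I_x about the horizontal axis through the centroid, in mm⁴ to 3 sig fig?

I_x ≈ 1.60 × 10⁷ mm⁴

Treat the section as a set of non-overlapping primitives; coordinates are from the bounding-box lower-left.
Outer circle: ⌀150, A = 17 671 mm², y = 75 mm, Ī = 24 850 489 mm⁴.
Bore (subtracted): ⌀116, A = 10 568 mm², y = 75 mm, Ī = 8 887 955 mm⁴.
By symmetry the centroid is at mid-height, ȳ = 75 mm.
All pieces are centred on the horizontal axis through the centroid, so I = ΣĪ (holes subtracted) = 15 962 534 mm⁴.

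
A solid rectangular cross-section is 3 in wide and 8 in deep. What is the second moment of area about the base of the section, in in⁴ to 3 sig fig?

The section: 3 × 8, A = 24 in², y = 4 in, Ī = 128 in⁴.
Transfer it to a horizontal axis along the bottom face using Ī + A·d² with d = y − 0:
  the section: d = 4 in → contributes +512 in⁴
Total I = 512 in⁴.

I_base ≈ 512 in⁴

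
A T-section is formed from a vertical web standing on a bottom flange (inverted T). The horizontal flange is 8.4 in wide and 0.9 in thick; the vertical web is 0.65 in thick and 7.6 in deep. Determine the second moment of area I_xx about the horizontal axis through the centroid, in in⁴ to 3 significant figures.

Treat the section as a set of non-overlapping primitives; coordinates are from the bounding-box lower-left.
Flange: 8.4 × 0.9, A = 7.56 in², y = 0.45 in, Ī = 0.5103 in⁴.
Web: 0.65 × 7.6, A = 4.94 in², y = 4.7 in, Ī = 23.778 in⁴.
Centroid: ȳ = ΣA·y / ΣA = 2.1296 in.
Transfer each piece to the horizontal axis through the centroid using Ī + A·d² with d = y − 2.1296:
  flange: d = -1.6796 in → contributes +21.837 in⁴
  web: d = 2.5704 in → contributes +56.416 in⁴
Total I = 78.254 in⁴.

I_xx ≈ 78.3 in⁴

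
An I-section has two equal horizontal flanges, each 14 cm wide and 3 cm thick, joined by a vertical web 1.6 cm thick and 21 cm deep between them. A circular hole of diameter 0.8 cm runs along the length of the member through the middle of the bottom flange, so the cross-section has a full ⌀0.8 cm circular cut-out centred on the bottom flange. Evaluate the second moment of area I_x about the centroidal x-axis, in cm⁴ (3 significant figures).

I_x ≈ 1.33 × 10⁴ cm⁴

Break the section into simple shapes (no overlaps), measuring from the bottom-left corner of the bounding box.
Bottom flange: 14 × 3, A = 42 cm², y = 1.5 cm, Ī = 31.5 cm⁴.
Web: 1.6 × 21, A = 33.6 cm², y = 13.5 cm, Ī = 1234.8 cm⁴.
Top flange: 14 × 3, A = 42 cm², y = 25.5 cm, Ī = 31.5 cm⁴.
Hole (subtracted): ⌀0.8, A = 0.50265 cm², y = 1.5 cm, Ī = 0.020106 cm⁴.
Centroid: ȳ = ΣA·y / ΣA = 13.552 cm.
Transfer each piece to the centroidal x-axis using Ī + A·d² with d = y − 13.552:
  bottom flange: d = -12.052 cm → contributes +6131.5 cm⁴
  web: d = -0.051511 cm → contributes +1234.9 cm⁴
  top flange: d = 11.948 cm → contributes +6027.7 cm⁴
  hole: d = -12.052 cm → contributes −73.025 cm⁴
Total I = 13 321 cm⁴.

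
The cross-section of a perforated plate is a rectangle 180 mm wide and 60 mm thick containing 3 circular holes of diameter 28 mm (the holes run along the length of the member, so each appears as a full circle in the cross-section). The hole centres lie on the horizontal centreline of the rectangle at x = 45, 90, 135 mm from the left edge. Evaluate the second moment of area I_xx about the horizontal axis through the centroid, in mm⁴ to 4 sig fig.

I_xx ≈ 3.149 × 10⁶ mm⁴

Split into non-overlapping primitives; take the origin at the lower-left of the bounding box.
Plate: 180 × 60, A = 10 800 mm², y = 30 mm, Ī = 3 240 000 mm⁴.
Hole 1 (subtracted): ⌀28, A = 615.752 mm², y = 30 mm, Ī = 30171.9 mm⁴.
Hole 2 (subtracted): ⌀28, A = 615.752 mm², y = 30 mm, Ī = 30171.9 mm⁴.
Hole 3 (subtracted): ⌀28, A = 615.752 mm², y = 30 mm, Ī = 30171.9 mm⁴.
By symmetry the centroid is at mid-height, ȳ = 30 mm.
All pieces are centred on the horizontal axis through the centroid, so I = ΣĪ (holes subtracted) = 3 149 484 mm⁴.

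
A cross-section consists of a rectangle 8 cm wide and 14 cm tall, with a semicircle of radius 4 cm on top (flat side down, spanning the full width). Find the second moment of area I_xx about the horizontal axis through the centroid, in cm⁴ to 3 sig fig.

I_xx ≈ 3410 cm⁴

Treat the section as a set of non-overlapping primitives; coordinates are from the bounding-box lower-left.
Rectangular body: 8 × 14, A = 112 cm², y = 7 cm, Ī = 1829.3 cm⁴.
Semicircular cap: semicircle r = 4, A = 25.133 cm², y = 15.698 cm, Ī = 28.098 cm⁴.
Centroid: ȳ = ΣA·y / ΣA = 8.594 cm.
Transfer each piece to the horizontal axis through the centroid using Ī + A·d² with d = y − 8.594:
  rectangular body: d = -1.594 cm → contributes +2113.9 cm⁴
  semicircular cap: d = 7.1036 cm → contributes +1296.3 cm⁴
Total I = 3410.3 cm⁴.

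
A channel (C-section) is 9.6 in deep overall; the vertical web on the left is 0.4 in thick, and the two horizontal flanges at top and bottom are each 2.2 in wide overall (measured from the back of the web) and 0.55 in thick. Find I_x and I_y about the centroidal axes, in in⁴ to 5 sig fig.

I_x ≈ 70.083 in⁴, I_y ≈ 2.1665 in⁴

Break the section into simple shapes (no overlaps), measuring from the bottom-left corner of the bounding box.
Web: 0.4 × 9.6, A = 3.84 in², y = 4.8 in, Ī = 29.4912 in⁴.
Top flange (beyond web): 1.8 × 0.55, A = 0.99 in², y = 9.325 in, Ī = 0.02495625 in⁴.
Bottom flange (beyond web): 1.8 × 0.55, A = 0.99 in², y = 0.275 in, Ī = 0.02495625 in⁴.
By symmetry the centroid is at mid-height, ȳ = 4.8 in.
Transfer each piece to the centroidal x-axis using Ī + A·d² with d = y − 4.8:
  web: d = 0 in → contributes +29.4912 in⁴
  top flange (beyond web): d = 4.525 in → contributes +20.29583 in⁴
  bottom flange (beyond web): d = -4.525 in → contributes +20.29583 in⁴
Total I = 70.08285 in⁴.
For the y-axis: x̄ = 0.5742268 in.
Repeating about the centroidal y-axis gives I_y = 2.166534 in⁴.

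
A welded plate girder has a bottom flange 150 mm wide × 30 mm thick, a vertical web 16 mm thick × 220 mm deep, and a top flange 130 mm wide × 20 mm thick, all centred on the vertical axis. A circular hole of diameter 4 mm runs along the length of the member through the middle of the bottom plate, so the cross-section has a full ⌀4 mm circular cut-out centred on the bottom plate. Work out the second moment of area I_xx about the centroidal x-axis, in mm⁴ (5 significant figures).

Treat the section as a set of non-overlapping primitives; coordinates are from the bounding-box lower-left.
Bottom plate: 150 × 30, A = 4 500 mm², y = 15 mm, Ī = 337 500 mm⁴.
Web plate: 16 × 220, A = 3 520 mm², y = 140 mm, Ī = 14 197 333 mm⁴.
Top plate: 130 × 20, A = 2 600 mm², y = 260 mm, Ī = 86666.67 mm⁴.
Hole (subtracted): ⌀4, A = 12.56637 mm², y = 15 mm, Ī = 12.56637 mm⁴.
Centroid: ȳ = ΣA·y / ΣA = 116.5326 mm.
Transfer each piece to the centroidal x-axis using Ī + A·d² with d = y − 116.5326:
  bottom plate: d = -101.5326 mm → contributes +46 727 383 mm⁴
  web plate: d = 23.46743 mm → contributes +16 135 869 mm⁴
  top plate: d = 143.4674 mm → contributes +53 602 216 mm⁴
  hole: d = -101.5326 mm → contributes −129557.6 mm⁴
Total I = 116 335 909 mm⁴.

I_xx ≈ 1.1634 × 10⁸ mm⁴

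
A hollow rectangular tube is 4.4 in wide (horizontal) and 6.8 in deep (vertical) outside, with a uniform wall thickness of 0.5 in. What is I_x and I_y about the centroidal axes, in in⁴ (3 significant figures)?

Break the section into simple shapes (no overlaps), measuring from the bottom-left corner of the bounding box.
Outer rectangle: 4.4 × 6.8, A = 29.92 in², y = 3.4 in, Ī = 115.29 in⁴.
Inner void (subtracted): 3.4 × 5.8, A = 19.72 in², y = 3.4 in, Ī = 55.282 in⁴.
By symmetry the centroid is at mid-height, ȳ = 3.4 in.
All pieces are centred on the centroidal x-axis, so I = ΣĪ (holes subtracted) = 60.01 in⁴.
Repeating about the centroidal y-axis gives I_y = 29.274 in⁴.

I_x ≈ 60.0 in⁴, I_y ≈ 29.3 in⁴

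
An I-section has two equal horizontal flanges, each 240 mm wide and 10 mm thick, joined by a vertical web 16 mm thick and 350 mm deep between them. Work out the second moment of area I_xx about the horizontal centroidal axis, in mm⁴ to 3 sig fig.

Decompose the section into non-overlapping parts with the origin at the bottom-left of its bounding rectangle.
Bottom flange: 240 × 10, A = 2 400 mm², y = 5 mm, Ī = 20 000 mm⁴.
Web: 16 × 350, A = 5 600 mm², y = 185 mm, Ī = 57 166 667 mm⁴.
Top flange: 240 × 10, A = 2 400 mm², y = 365 mm, Ī = 20 000 mm⁴.
By symmetry the centroid is at mid-height, ȳ = 185 mm.
Transfer each piece to the horizontal centroidal axis using Ī + A·d² with d = y − 185:
  bottom flange: d = -180 mm → contributes +77 780 000 mm⁴
  web: d = 0 mm → contributes +57 166 667 mm⁴
  top flange: d = 180 mm → contributes +77 780 000 mm⁴
Total I = 212 726 667 mm⁴.

I_xx ≈ 2.13 × 10⁸ mm⁴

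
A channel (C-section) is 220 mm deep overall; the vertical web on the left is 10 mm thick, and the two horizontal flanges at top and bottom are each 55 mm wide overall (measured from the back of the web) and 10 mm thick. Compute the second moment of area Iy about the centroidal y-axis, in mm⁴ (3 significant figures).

Break the section into simple shapes (no overlaps), measuring from the bottom-left corner of the bounding box.
Web: 10 × 220, A = 2 200 mm², x = 5 mm, Ī = 18 333 mm⁴.
Top flange (beyond web): 45 × 10, A = 450 mm², x = 32.5 mm, Ī = 75 938 mm⁴.
Bottom flange (beyond web): 45 × 10, A = 450 mm², x = 32.5 mm, Ī = 75 938 mm⁴.
Centroid: x̄ = ΣA·x / ΣA = 12.984 mm.
Transfer each piece to the centroidal y-axis using Ī + A·d² with d = x − 12.984:
  web: d = -7.9839 mm → contributes +158 566 mm⁴
  top flange (beyond web): d = 19.516 mm → contributes +247 333 mm⁴
  bottom flange (beyond web): d = 19.516 mm → contributes +247 333 mm⁴
Total I = 653 233 mm⁴.

Iy ≈ 6.53 × 10⁵ mm⁴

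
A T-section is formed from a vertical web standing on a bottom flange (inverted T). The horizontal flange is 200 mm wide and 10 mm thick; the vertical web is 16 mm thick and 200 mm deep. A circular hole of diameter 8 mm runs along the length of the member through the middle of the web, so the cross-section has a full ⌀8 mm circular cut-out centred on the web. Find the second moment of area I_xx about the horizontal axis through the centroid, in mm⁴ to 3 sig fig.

Decompose the section into non-overlapping parts with the origin at the bottom-left of its bounding rectangle.
Flange: 200 × 10, A = 2 000 mm², y = 5 mm, Ī = 16 667 mm⁴.
Web: 16 × 200, A = 3 200 mm², y = 110 mm, Ī = 10 666 667 mm⁴.
Hole (subtracted): ⌀8, A = 50.265 mm², y = 110 mm, Ī = 201.06 mm⁴.
Centroid: ȳ = ΣA·y / ΣA = 69.221 mm.
Transfer each piece to the horizontal axis through the centroid using Ī + A·d² with d = y − 69.221:
  flange: d = -64.221 mm → contributes +8 265 391 mm⁴
  web: d = 40.779 mm → contributes +15 987 981 mm⁴
  hole: d = 40.779 mm → contributes −83 788 mm⁴
Total I = 24 169 584 mm⁴.

I_xx ≈ 2.42 × 10⁷ mm⁴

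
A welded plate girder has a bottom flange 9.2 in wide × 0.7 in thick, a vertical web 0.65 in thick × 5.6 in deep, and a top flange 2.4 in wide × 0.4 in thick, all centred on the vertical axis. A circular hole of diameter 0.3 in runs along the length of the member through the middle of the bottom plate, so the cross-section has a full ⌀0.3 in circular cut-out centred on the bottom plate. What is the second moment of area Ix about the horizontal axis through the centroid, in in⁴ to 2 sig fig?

Treat the section as a set of non-overlapping primitives; coordinates are from the bounding-box lower-left.
Bottom plate: 9.2 × 0.7, A = 6.44 in², y = 0.35 in, Ī = 0.263 in⁴.
Web plate: 0.65 × 5.6, A = 3.64 in², y = 3.5 in, Ī = 9.513 in⁴.
Top plate: 2.4 × 0.4, A = 0.96 in², y = 6.5 in, Ī = 0.0128 in⁴.
Hole (subtracted): ⌀0.3, A = 0.07069 in², y = 0.35 in, Ī = 0.0003976 in⁴.
Centroid: ȳ = ΣA·y / ΣA = 1.934 in.
Transfer each piece to the horizontal axis through the centroid using Ī + A·d² with d = y − 1.934:
  bottom plate: d = -1.584 in → contributes +16.41 in⁴
  web plate: d = 1.566 in → contributes +18.44 in⁴
  top plate: d = 4.566 in → contributes +20.03 in⁴
  hole: d = -1.584 in → contributes −0.1776 in⁴
Total I = 54.71 in⁴.

Ix ≈ 55 in⁴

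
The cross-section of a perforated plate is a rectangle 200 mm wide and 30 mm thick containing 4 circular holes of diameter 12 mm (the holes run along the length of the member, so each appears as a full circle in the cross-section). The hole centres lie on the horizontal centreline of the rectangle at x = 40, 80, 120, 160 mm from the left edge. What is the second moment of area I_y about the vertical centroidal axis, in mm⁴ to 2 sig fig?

I_y ≈ 1.9 × 10⁷ mm⁴

Treat the section as a set of non-overlapping primitives; coordinates are from the bounding-box lower-left.
Plate: 200 × 30, A = 6 000 mm², x = 100 mm, Ī = 20 000 000 mm⁴.
Hole 1 (subtracted): ⌀12, A = 113.1 mm², x = 40 mm, Ī = 1 018 mm⁴.
Hole 2 (subtracted): ⌀12, A = 113.1 mm², x = 80 mm, Ī = 1 018 mm⁴.
Hole 3 (subtracted): ⌀12, A = 113.1 mm², x = 120 mm, Ī = 1 018 mm⁴.
Hole 4 (subtracted): ⌀12, A = 113.1 mm², x = 160 mm, Ī = 1 018 mm⁴.
By symmetry the centroid is at mid-width, x̄ = 100 mm.
Transfer each piece to the vertical centroidal axis using Ī + A·d² with d = x − 100:
  plate: d = 0 mm → contributes +20 000 000 mm⁴
  hole 1: d = -60 mm → contributes −408 168 mm⁴
  hole 2: d = -20 mm → contributes −46 257 mm⁴
  hole 3: d = 20 mm → contributes −46 257 mm⁴
  hole 4: d = 60 mm → contributes −408 168 mm⁴
Total I = 19 091 150 mm⁴.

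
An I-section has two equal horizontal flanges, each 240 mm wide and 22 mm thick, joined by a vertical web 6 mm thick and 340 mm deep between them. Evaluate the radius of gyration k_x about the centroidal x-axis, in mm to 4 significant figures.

Split into non-overlapping primitives; take the origin at the lower-left of the bounding box.
Bottom flange: 240 × 22, A = 5 280 mm², y = 11 mm, Ī = 212 960 mm⁴.
Web: 6 × 340, A = 2 040 mm², y = 192 mm, Ī = 19 652 000 mm⁴.
Top flange: 240 × 22, A = 5 280 mm², y = 373 mm, Ī = 212 960 mm⁴.
By symmetry the centroid is at mid-height, ȳ = 192 mm.
Transfer each piece to the centroidal x-axis using Ī + A·d² with d = y − 192:
  bottom flange: d = -181 mm → contributes +173 191 040 mm⁴
  web: d = 0 mm → contributes +19 652 000 mm⁴
  top flange: d = 181 mm → contributes +173 191 040 mm⁴
Total I = 366 034 080 mm⁴.
Radius of gyration: k = √(I/A) = √(366 034 080 / 12 600) = 170.442 mm.

k_x ≈ 170.4 mm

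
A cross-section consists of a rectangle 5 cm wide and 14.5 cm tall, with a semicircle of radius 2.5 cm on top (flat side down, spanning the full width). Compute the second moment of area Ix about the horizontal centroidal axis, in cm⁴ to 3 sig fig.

Break the section into simple shapes (no overlaps), measuring from the bottom-left corner of the bounding box.
Rectangular body: 5 × 14.5, A = 72.5 cm², y = 7.25 cm, Ī = 1270.3 cm⁴.
Semicircular cap: semicircle r = 2.5, A = 9.8175 cm², y = 15.561 cm, Ī = 4.2874 cm⁴.
Centroid: ȳ = ΣA·y / ΣA = 8.2412 cm.
Transfer each piece to the horizontal centroidal axis using Ī + A·d² with d = y − 8.2412:
  rectangular body: d = -0.9912 cm → contributes +1341.5 cm⁴
  semicircular cap: d = 7.3198 cm → contributes +530.31 cm⁴
Total I = 1871.8 cm⁴.

Ix ≈ 1870 cm⁴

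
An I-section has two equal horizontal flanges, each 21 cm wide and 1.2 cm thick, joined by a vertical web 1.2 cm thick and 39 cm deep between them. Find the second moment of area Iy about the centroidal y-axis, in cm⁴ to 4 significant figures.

Iy ≈ 1858 cm⁴

Treat the section as a set of non-overlapping primitives; coordinates are from the bounding-box lower-left.
Bottom flange: 21 × 1.2, A = 25.2 cm², x = 10.5 cm, Ī = 926.1 cm⁴.
Web: 1.2 × 39, A = 46.8 cm², x = 10.5 cm, Ī = 5.616 cm⁴.
Top flange: 21 × 1.2, A = 25.2 cm², x = 10.5 cm, Ī = 926.1 cm⁴.
By symmetry the centroid is at mid-width, x̄ = 10.5 cm.
All pieces are centred on the centroidal y-axis, so I = ΣĪ = 1857.82 cm⁴.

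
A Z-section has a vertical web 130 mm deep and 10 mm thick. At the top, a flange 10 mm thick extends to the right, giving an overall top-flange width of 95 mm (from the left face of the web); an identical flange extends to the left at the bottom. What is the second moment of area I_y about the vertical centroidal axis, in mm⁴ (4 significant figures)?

Split into non-overlapping primitives; take the origin at the lower-left of the bounding box.
Web: 10 × 130, A = 1 300 mm², x = 90 mm, Ī = 10833.3 mm⁴.
Top flange (beyond web): 85 × 10, A = 850 mm², x = 137.5 mm, Ī = 511 771 mm⁴.
Bottom flange (beyond web): 85 × 10, A = 850 mm², x = 42.5 mm, Ī = 511 771 mm⁴.
Centroid: x̄ = ΣA·x / ΣA = 90 mm.
Transfer each piece to the vertical centroidal axis using Ī + A·d² with d = x − 90:
  web: d = 0 mm → contributes +10833.3 mm⁴
  top flange (beyond web): d = 47.5 mm → contributes +2 429 583 mm⁴
  bottom flange (beyond web): d = -47.5 mm → contributes +2 429 583 mm⁴
Total I = 4 870 000 mm⁴.

I_y ≈ 4.870 × 10⁶ mm⁴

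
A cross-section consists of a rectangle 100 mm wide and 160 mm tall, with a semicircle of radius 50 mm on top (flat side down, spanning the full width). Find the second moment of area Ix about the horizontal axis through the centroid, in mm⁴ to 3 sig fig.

Decompose the section into non-overlapping parts with the origin at the bottom-left of its bounding rectangle.
Rectangular body: 100 × 160, A = 16 000 mm², y = 80 mm, Ī = 34 133 333 mm⁴.
Semicircular cap: semicircle r = 50, A = 3 927 mm², y = 181.22 mm, Ī = 685 981 mm⁴.
Centroid: ȳ = ΣA·y / ΣA = 99.947 mm.
Transfer each piece to the horizontal axis through the centroid using Ī + A·d² with d = y − 99.947:
  rectangular body: d = -19.947 mm → contributes +40 499 744 mm⁴
  semicircular cap: d = 81.273 mm → contributes +26 625 071 mm⁴
Total I = 67 124 815 mm⁴.

Ix ≈ 6.71 × 10⁷ mm⁴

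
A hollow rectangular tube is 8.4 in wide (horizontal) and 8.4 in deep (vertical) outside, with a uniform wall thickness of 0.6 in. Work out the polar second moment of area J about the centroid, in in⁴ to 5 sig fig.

Split into non-overlapping primitives; take the origin at the lower-left of the bounding box.
Outer rectangle: 8.4 × 8.4, A = 70.56 in², y = 4.2 in, Ī = 414.8928 in⁴.
Inner void (subtracted): 7.2 × 7.2, A = 51.84 in², y = 4.2 in, Ī = 223.9488 in⁴.
By symmetry the centroid is at mid-height, ȳ = 4.2 in.
All pieces are centred on the centroidal x-axis, so I = ΣĪ (holes subtracted) = 190.944 in⁴.
Repeating about the centroidal y-axis gives I_y = 190.944 in⁴.
Polar second moment: J = I_x + I_y = 381.888 in⁴.

J ≈ 381.89 in⁴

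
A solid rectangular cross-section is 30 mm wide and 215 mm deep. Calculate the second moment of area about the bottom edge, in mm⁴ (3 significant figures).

I_base ≈ 9.94 × 10⁷ mm⁴

The section: 30 × 215, A = 6 450 mm², y = 107.5 mm, Ī = 24 845 938 mm⁴.
Transfer it to the bottom edge using Ī + A·d² with d = y − 0:
  the section: d = 107.5 mm → contributes +99 383 750 mm⁴
Total I = 99 383 750 mm⁴.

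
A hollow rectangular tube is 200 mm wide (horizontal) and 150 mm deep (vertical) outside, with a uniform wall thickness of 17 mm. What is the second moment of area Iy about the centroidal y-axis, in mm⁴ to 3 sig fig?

Decompose the section into non-overlapping parts with the origin at the bottom-left of its bounding rectangle.
Outer rectangle: 200 × 150, A = 30 000 mm², x = 100 mm, Ī = 100 000 000 mm⁴.
Inner void (subtracted): 166 × 116, A = 19 256 mm², x = 100 mm, Ī = 44 218 195 mm⁴.
By symmetry the centroid is at mid-width, x̄ = 100 mm.
All pieces are centred on the centroidal y-axis, so I = ΣĪ (holes subtracted) = 55 781 805 mm⁴.

Iy ≈ 5.58 × 10⁷ mm⁴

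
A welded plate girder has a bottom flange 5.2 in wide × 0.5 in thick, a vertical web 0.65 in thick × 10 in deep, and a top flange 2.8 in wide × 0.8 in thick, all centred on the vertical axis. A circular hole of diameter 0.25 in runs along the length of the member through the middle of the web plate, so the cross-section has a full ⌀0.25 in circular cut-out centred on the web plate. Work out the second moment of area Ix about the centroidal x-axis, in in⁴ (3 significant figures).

Ix ≈ 191 in⁴

Decompose the section into non-overlapping parts with the origin at the bottom-left of its bounding rectangle.
Bottom plate: 5.2 × 0.5, A = 2.6 in², y = 0.25 in, Ī = 0.054167 in⁴.
Web plate: 0.65 × 10, A = 6.5 in², y = 5.5 in, Ī = 54.167 in⁴.
Top plate: 2.8 × 0.8, A = 2.24 in², y = 10.9 in, Ī = 0.11947 in⁴.
Hole (subtracted): ⌀0.25, A = 0.049087 in², y = 5.5 in, Ī = 0.00019175 in⁴.
Centroid: ȳ = ΣA·y / ΣA = 5.3624 in.
Transfer each piece to the centroidal x-axis using Ī + A·d² with d = y − 5.3624:
  bottom plate: d = -5.1124 in → contributes +68.009 in⁴
  web plate: d = 0.13763 in → contributes +54.29 in⁴
  top plate: d = 5.5376 in → contributes +68.81 in⁴
  hole: d = 0.13763 in → contributes −0.0011216 in⁴
Total I = 191.11 in⁴.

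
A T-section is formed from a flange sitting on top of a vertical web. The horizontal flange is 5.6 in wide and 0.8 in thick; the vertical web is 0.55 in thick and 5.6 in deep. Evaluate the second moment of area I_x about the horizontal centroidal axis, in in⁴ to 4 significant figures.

Split into non-overlapping primitives; take the origin at the lower-left of the bounding box.
Flange: 5.6 × 0.8, A = 4.48 in², y = 6 in, Ī = 0.238933 in⁴.
Web: 0.55 × 5.6, A = 3.08 in², y = 2.8 in, Ī = 8.04907 in⁴.
Centroid: ȳ = ΣA·y / ΣA = 4.6963 in.
Transfer each piece to the horizontal centroidal axis using Ī + A·d² with d = y − 4.6963:
  flange: d = 1.3037 in → contributes +7.85334 in⁴
  web: d = -1.8963 in → contributes +19.1246 in⁴
Total I = 26.9779 in⁴.

I_x ≈ 26.98 in⁴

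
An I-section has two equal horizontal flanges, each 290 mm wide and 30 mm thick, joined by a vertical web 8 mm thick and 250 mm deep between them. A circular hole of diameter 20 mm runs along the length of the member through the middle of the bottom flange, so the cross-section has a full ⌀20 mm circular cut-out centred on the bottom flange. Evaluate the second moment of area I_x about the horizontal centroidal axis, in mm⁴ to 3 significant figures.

Treat the section as a set of non-overlapping primitives; coordinates are from the bounding-box lower-left.
Bottom flange: 290 × 30, A = 8 700 mm², y = 15 mm, Ī = 652 500 mm⁴.
Web: 8 × 250, A = 2 000 mm², y = 155 mm, Ī = 10 416 667 mm⁴.
Top flange: 290 × 30, A = 8 700 mm², y = 295 mm, Ī = 652 500 mm⁴.
Hole (subtracted): ⌀20, A = 314.16 mm², y = 15 mm, Ī = 7 854 mm⁴.
Centroid: ȳ = ΣA·y / ΣA = 157.3 mm.
Transfer each piece to the horizontal centroidal axis using Ī + A·d² with d = y − 157.3:
  bottom flange: d = -142.3 mm → contributes +176 832 333 mm⁴
  web: d = -2.3044 mm → contributes +10 427 288 mm⁴
  top flange: d = 137.7 mm → contributes +165 605 070 mm⁴
  hole: d = -142.3 mm → contributes −6 369 754 mm⁴
Total I = 346 494 936 mm⁴.

I_x ≈ 3.46 × 10⁸ mm⁴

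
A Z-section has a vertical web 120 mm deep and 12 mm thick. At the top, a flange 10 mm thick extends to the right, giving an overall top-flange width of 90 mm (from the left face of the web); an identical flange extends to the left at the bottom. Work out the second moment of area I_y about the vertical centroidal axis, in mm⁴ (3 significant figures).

I_y ≈ 3.97 × 10⁶ mm⁴

Break the section into simple shapes (no overlaps), measuring from the bottom-left corner of the bounding box.
Web: 12 × 120, A = 1 440 mm², x = 84 mm, Ī = 17 280 mm⁴.
Top flange (beyond web): 78 × 10, A = 780 mm², x = 129 mm, Ī = 395 460 mm⁴.
Bottom flange (beyond web): 78 × 10, A = 780 mm², x = 39 mm, Ī = 395 460 mm⁴.
Centroid: x̄ = ΣA·x / ΣA = 84 mm.
Transfer each piece to the vertical centroidal axis using Ī + A·d² with d = x − 84:
  web: d = 0 mm → contributes +17 280 mm⁴
  top flange (beyond web): d = 45 mm → contributes +1 974 960 mm⁴
  bottom flange (beyond web): d = -45 mm → contributes +1 974 960 mm⁴
Total I = 3 967 200 mm⁴.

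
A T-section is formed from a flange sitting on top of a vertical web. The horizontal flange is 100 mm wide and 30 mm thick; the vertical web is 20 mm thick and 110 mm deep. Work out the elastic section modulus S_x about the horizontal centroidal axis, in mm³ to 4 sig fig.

Break the section into simple shapes (no overlaps), measuring from the bottom-left corner of the bounding box.
Flange: 100 × 30, A = 3 000 mm², y = 125 mm, Ī = 225 000 mm⁴.
Web: 20 × 110, A = 2 200 mm², y = 55 mm, Ī = 2 218 333 mm⁴.
Centroid: ȳ = ΣA·y / ΣA = 95.3846 mm.
Transfer each piece to the horizontal centroidal axis using Ī + A·d² with d = y − 95.3846:
  flange: d = 29.6154 mm → contributes +2 856 213 mm⁴
  web: d = -40.3846 mm → contributes +5 806 351 mm⁴
Total I = 8 662 564 mm⁴.
Extreme fibre distance c = 95.3846 mm; S = I/c = 90817.2 mm³.

S_x ≈ 9.082 × 10⁴ mm³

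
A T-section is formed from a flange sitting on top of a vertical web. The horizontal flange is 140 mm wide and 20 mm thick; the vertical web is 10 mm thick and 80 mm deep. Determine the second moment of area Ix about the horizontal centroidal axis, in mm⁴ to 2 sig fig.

Ix ≈ 2.1 × 10⁶ mm⁴

Decompose the section into non-overlapping parts with the origin at the bottom-left of its bounding rectangle.
Flange: 140 × 20, A = 2 800 mm², y = 90 mm, Ī = 93 333 mm⁴.
Web: 10 × 80, A = 800 mm², y = 40 mm, Ī = 426 667 mm⁴.
Centroid: ȳ = ΣA·y / ΣA = 78.89 mm.
Transfer each piece to the horizontal centroidal axis using Ī + A·d² with d = y − 78.89:
  flange: d = 11.11 mm → contributes +439 012 mm⁴
  web: d = -38.89 mm → contributes +1 636 543 mm⁴
Total I = 2 075 556 mm⁴.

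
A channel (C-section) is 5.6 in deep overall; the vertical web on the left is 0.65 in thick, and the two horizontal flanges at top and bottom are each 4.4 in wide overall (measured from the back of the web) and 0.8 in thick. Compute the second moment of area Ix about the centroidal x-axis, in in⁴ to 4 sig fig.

Ix ≈ 44.39 in⁴

Treat the section as a set of non-overlapping primitives; coordinates are from the bounding-box lower-left.
Web: 0.65 × 5.6, A = 3.64 in², y = 2.8 in, Ī = 9.51253 in⁴.
Top flange (beyond web): 3.75 × 0.8, A = 3 in², y = 5.2 in, Ī = 0.16 in⁴.
Bottom flange (beyond web): 3.75 × 0.8, A = 3 in², y = 0.4 in, Ī = 0.16 in⁴.
By symmetry the centroid is at mid-height, ȳ = 2.8 in.
Transfer each piece to the centroidal x-axis using Ī + A·d² with d = y − 2.8:
  web: d = 0 in → contributes +9.51253 in⁴
  top flange (beyond web): d = 2.4 in → contributes +17.44 in⁴
  bottom flange (beyond web): d = -2.4 in → contributes +17.44 in⁴
Total I = 44.3925 in⁴.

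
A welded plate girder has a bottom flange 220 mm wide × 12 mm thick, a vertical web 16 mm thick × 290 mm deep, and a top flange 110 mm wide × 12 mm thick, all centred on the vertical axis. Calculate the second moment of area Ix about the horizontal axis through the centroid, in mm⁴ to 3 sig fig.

Break the section into simple shapes (no overlaps), measuring from the bottom-left corner of the bounding box.
Bottom plate: 220 × 12, A = 2 640 mm², y = 6 mm, Ī = 31 680 mm⁴.
Web plate: 16 × 290, A = 4 640 mm², y = 157 mm, Ī = 32 518 667 mm⁴.
Top plate: 110 × 12, A = 1 320 mm², y = 308 mm, Ī = 15 840 mm⁴.
Centroid: ȳ = ΣA·y / ΣA = 133.82 mm.
Transfer each piece to the horizontal axis through the centroid using Ī + A·d² with d = y − 133.82:
  bottom plate: d = -127.82 mm → contributes +43 166 072 mm⁴
  web plate: d = 23.177 mm → contributes +35 011 096 mm⁴
  top plate: d = 174.18 mm → contributes +40 061 390 mm⁴
Total I = 118 238 558 mm⁴.

Ix ≈ 1.18 × 10⁸ mm⁴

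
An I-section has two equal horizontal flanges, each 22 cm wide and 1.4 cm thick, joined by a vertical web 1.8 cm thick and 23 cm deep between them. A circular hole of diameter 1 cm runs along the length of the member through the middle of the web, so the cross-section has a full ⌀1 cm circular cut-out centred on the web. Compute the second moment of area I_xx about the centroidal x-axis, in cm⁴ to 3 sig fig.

Treat the section as a set of non-overlapping primitives; coordinates are from the bounding-box lower-left.
Bottom flange: 22 × 1.4, A = 30.8 cm², y = 0.7 cm, Ī = 5.0307 cm⁴.
Web: 1.8 × 23, A = 41.4 cm², y = 12.9 cm, Ī = 1825.1 cm⁴.
Top flange: 22 × 1.4, A = 30.8 cm², y = 25.1 cm, Ī = 5.0307 cm⁴.
Hole (subtracted): ⌀1, A = 0.7854 cm², y = 12.9 cm, Ī = 0.049087 cm⁴.
By symmetry the centroid is at mid-height, ȳ = 12.9 cm.
Transfer each piece to the centroidal x-axis using Ī + A·d² with d = y − 12.9:
  bottom flange: d = -12.2 cm → contributes +4589.3 cm⁴
  web: d = 0 cm → contributes +1825.1 cm⁴
  top flange: d = 12.2 cm → contributes +4589.3 cm⁴
  hole: d = 0 cm → contributes −0.049087 cm⁴
Total I = 11 004 cm⁴.

I_xx ≈ 1.10 × 10⁴ cm⁴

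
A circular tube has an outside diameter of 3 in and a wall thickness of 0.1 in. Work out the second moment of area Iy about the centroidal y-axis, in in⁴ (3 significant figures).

Iy ≈ 0.959 in⁴

Treat the section as a set of non-overlapping primitives; coordinates are from the bounding-box lower-left.
Outer circle: ⌀3, A = 7.0686 in², x = 1.5 in, Ī = 3.9761 in⁴.
Bore (subtracted): ⌀2.8, A = 6.1575 in², x = 1.5 in, Ī = 3.0172 in⁴.
By symmetry the centroid is at mid-width, x̄ = 1.5 in.
All pieces are centred on the centroidal y-axis, so I = ΣĪ (holes subtracted) = 0.95889 in⁴.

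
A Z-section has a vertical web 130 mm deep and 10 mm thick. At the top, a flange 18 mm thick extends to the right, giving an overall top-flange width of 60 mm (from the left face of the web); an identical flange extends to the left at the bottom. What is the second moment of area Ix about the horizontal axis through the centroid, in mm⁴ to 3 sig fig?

Split into non-overlapping primitives; take the origin at the lower-left of the bounding box.
Web: 10 × 130, A = 1 300 mm², y = 65 mm, Ī = 1 830 833 mm⁴.
Top flange (beyond web): 50 × 18, A = 900 mm², y = 121 mm, Ī = 24 300 mm⁴.
Bottom flange (beyond web): 50 × 18, A = 900 mm², y = 9 mm, Ī = 24 300 mm⁴.
Centroid: ȳ = ΣA·y / ΣA = 65 mm.
Transfer each piece to the horizontal axis through the centroid using Ī + A·d² with d = y − 65:
  web: d = 0 mm → contributes +1 830 833 mm⁴
  top flange (beyond web): d = 56 mm → contributes +2 846 700 mm⁴
  bottom flange (beyond web): d = -56 mm → contributes +2 846 700 mm⁴
Total I = 7 524 233 mm⁴.

Ix ≈ 7.52 × 10⁶ mm⁴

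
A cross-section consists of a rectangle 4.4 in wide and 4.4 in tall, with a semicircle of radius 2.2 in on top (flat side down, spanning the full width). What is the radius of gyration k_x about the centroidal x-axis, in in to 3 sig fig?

Split into non-overlapping primitives; take the origin at the lower-left of the bounding box.
Rectangular body: 4.4 × 4.4, A = 19.36 in², y = 2.2 in, Ī = 31.234 in⁴.
Semicircular cap: semicircle r = 2.2, A = 7.6027 in², y = 5.3337 in, Ī = 2.5711 in⁴.
Centroid: ȳ = ΣA·y / ΣA = 3.0836 in.
Transfer each piece to the centroidal x-axis using Ī + A·d² with d = y − 3.0836:
  rectangular body: d = -0.88361 in → contributes +46.35 in⁴
  semicircular cap: d = 2.2501 in → contributes +41.063 in⁴
Total I = 87.413 in⁴.
Radius of gyration: k = √(I/A) = √(87.413 / 26.963) = 1.8006 in.

k_x ≈ 1.80 in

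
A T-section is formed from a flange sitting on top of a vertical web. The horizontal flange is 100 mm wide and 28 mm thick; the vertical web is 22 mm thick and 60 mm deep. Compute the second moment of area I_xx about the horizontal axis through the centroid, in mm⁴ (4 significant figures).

I_xx ≈ 2.316 × 10⁶ mm⁴

Break the section into simple shapes (no overlaps), measuring from the bottom-left corner of the bounding box.
Flange: 100 × 28, A = 2 800 mm², y = 74 mm, Ī = 182 933 mm⁴.
Web: 22 × 60, A = 1 320 mm², y = 30 mm, Ī = 396 000 mm⁴.
Centroid: ȳ = ΣA·y / ΣA = 59.9029 mm.
Transfer each piece to the horizontal axis through the centroid using Ī + A·d² with d = y − 59.9029:
  flange: d = 14.0971 mm → contributes +739 371 mm⁴
  web: d = -29.9029 mm → contributes +1 576 323 mm⁴
Total I = 2 315 694 mm⁴.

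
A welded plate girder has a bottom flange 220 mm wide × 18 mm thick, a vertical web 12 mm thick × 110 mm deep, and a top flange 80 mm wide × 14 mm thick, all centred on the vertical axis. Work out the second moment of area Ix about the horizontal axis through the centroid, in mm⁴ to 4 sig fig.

Ix ≈ 1.669 × 10⁷ mm⁴

Treat the section as a set of non-overlapping primitives; coordinates are from the bounding-box lower-left.
Bottom plate: 220 × 18, A = 3 960 mm², y = 9 mm, Ī = 106 920 mm⁴.
Web plate: 12 × 110, A = 1 320 mm², y = 73 mm, Ī = 1 331 000 mm⁴.
Top plate: 80 × 14, A = 1 120 mm², y = 135 mm, Ī = 18293.3 mm⁴.
Centroid: ȳ = ΣA·y / ΣA = 44.25 mm.
Transfer each piece to the horizontal axis through the centroid using Ī + A·d² with d = y − 44.25:
  bottom plate: d = -35.25 mm → contributes +5 027 468 mm⁴
  web plate: d = 28.75 mm → contributes +2 422 063 mm⁴
  top plate: d = 90.75 mm → contributes +9 242 123 mm⁴
Total I = 16 691 653 mm⁴.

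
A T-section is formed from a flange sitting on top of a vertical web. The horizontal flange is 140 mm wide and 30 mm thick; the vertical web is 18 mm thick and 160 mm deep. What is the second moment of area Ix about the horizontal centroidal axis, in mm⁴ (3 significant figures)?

Ix ≈ 2.19 × 10⁷ mm⁴

Treat the section as a set of non-overlapping primitives; coordinates are from the bounding-box lower-left.
Flange: 140 × 30, A = 4 200 mm², y = 175 mm, Ī = 315 000 mm⁴.
Web: 18 × 160, A = 2 880 mm², y = 80 mm, Ī = 6 144 000 mm⁴.
Centroid: ȳ = ΣA·y / ΣA = 136.36 mm.
Transfer each piece to the horizontal centroidal axis using Ī + A·d² with d = y − 136.36:
  flange: d = 38.644 mm → contributes +6 587 129 mm⁴
  web: d = -56.356 mm → contributes +15 290 854 mm⁴
Total I = 21 877 983 mm⁴.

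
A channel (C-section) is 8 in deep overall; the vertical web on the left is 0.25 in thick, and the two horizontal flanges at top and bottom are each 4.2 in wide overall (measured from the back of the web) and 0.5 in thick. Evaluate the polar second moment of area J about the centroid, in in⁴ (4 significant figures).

Split into non-overlapping primitives; take the origin at the lower-left of the bounding box.
Web: 0.25 × 8, A = 2 in², y = 4 in, Ī = 10.6667 in⁴.
Top flange (beyond web): 3.95 × 0.5, A = 1.975 in², y = 7.75 in, Ī = 0.0411458 in⁴.
Bottom flange (beyond web): 3.95 × 0.5, A = 1.975 in², y = 0.25 in, Ī = 0.0411458 in⁴.
By symmetry the centroid is at mid-height, ȳ = 4 in.
Transfer each piece to the centroidal x-axis using Ī + A·d² with d = y − 4:
  web: d = 0 in → contributes +10.6667 in⁴
  top flange (beyond web): d = 3.75 in → contributes +27.8146 in⁴
  bottom flange (beyond web): d = -3.75 in → contributes +27.8146 in⁴
Total I = 66.2958 in⁴.
For the y-axis: x̄ = 1.51912 in.
Repeating about the centroidal y-axis gives I_y = 11.0015 in⁴.
Polar second moment: J = I_x + I_y = 77.2974 in⁴.

J ≈ 77.30 in⁴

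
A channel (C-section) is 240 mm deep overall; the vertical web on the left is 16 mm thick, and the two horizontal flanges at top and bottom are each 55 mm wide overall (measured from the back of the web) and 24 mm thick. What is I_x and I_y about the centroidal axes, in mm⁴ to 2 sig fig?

I_x ≈ 4.0 × 10⁷ mm⁴, I_y ≈ 1.3 × 10⁶ mm⁴

Treat the section as a set of non-overlapping primitives; coordinates are from the bounding-box lower-left.
Web: 16 × 240, A = 3 840 mm², y = 120 mm, Ī = 18 432 000 mm⁴.
Top flange (beyond web): 39 × 24, A = 936 mm², y = 228 mm, Ī = 44 928 mm⁴.
Bottom flange (beyond web): 39 × 24, A = 936 mm², y = 12 mm, Ī = 44 928 mm⁴.
By symmetry the centroid is at mid-height, ȳ = 120 mm.
Transfer each piece to the centroidal x-axis using Ī + A·d² with d = y − 120:
  web: d = 0 mm → contributes +18 432 000 mm⁴
  top flange (beyond web): d = 108 mm → contributes +10 962 432 mm⁴
  bottom flange (beyond web): d = -108 mm → contributes +10 962 432 mm⁴
Total I = 40 356 864 mm⁴.
For the y-axis: x̄ = 17.01 mm.
Repeating about the centroidal y-axis gives I_y = 1 270 927 mm⁴.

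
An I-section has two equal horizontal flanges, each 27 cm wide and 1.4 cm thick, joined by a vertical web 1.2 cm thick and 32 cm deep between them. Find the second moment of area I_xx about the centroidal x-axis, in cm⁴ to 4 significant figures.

Split into non-overlapping primitives; take the origin at the lower-left of the bounding box.
Bottom flange: 27 × 1.4, A = 37.8 cm², y = 0.7 cm, Ī = 6.174 cm⁴.
Web: 1.2 × 32, A = 38.4 cm², y = 17.4 cm, Ī = 3276.8 cm⁴.
Top flange: 27 × 1.4, A = 37.8 cm², y = 34.1 cm, Ī = 6.174 cm⁴.
By symmetry the centroid is at mid-height, ȳ = 17.4 cm.
Transfer each piece to the centroidal x-axis using Ī + A·d² with d = y − 17.4:
  bottom flange: d = -16.7 cm → contributes +10548.2 cm⁴
  web: d = 0 cm → contributes +3276.8 cm⁴
  top flange: d = 16.7 cm → contributes +10548.2 cm⁴
Total I = 24373.2 cm⁴.

I_xx ≈ 2.437 × 10⁴ cm⁴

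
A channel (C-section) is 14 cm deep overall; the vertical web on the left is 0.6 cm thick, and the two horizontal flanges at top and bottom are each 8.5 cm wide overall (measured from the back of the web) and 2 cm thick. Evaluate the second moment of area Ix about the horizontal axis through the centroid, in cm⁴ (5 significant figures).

Split into non-overlapping primitives; take the origin at the lower-left of the bounding box.
Web: 0.6 × 14, A = 8.4 cm², y = 7 cm, Ī = 137.2 cm⁴.
Top flange (beyond web): 7.9 × 2, A = 15.8 cm², y = 13 cm, Ī = 5.266667 cm⁴.
Bottom flange (beyond web): 7.9 × 2, A = 15.8 cm², y = 1 cm, Ī = 5.266667 cm⁴.
By symmetry the centroid is at mid-height, ȳ = 7 cm.
Transfer each piece to the horizontal axis through the centroid using Ī + A·d² with d = y − 7:
  web: d = 0 cm → contributes +137.2 cm⁴
  top flange (beyond web): d = 6 cm → contributes +574.0667 cm⁴
  bottom flange (beyond web): d = -6 cm → contributes +574.0667 cm⁴
Total I = 1285.333 cm⁴.

Ix ≈ 1285.3 cm⁴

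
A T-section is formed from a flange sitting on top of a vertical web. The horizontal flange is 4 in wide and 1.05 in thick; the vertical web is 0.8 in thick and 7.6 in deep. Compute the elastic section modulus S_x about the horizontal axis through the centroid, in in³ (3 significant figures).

S_x ≈ 13.7 in³

Split into non-overlapping primitives; take the origin at the lower-left of the bounding box.
Flange: 4 × 1.05, A = 4.2 in², y = 8.125 in, Ī = 0.38588 in⁴.
Web: 0.8 × 7.6, A = 6.08 in², y = 3.8 in, Ī = 29.265 in⁴.
Centroid: ȳ = ΣA·y / ΣA = 5.567 in.
Transfer each piece to the horizontal axis through the centroid using Ī + A·d² with d = y − 5.567:
  flange: d = 2.558 in → contributes +27.868 in⁴
  web: d = -1.767 in → contributes +48.249 in⁴
Total I = 76.117 in⁴.
Extreme fibre distance c = 5.567 in; S = I/c = 13.673 in³.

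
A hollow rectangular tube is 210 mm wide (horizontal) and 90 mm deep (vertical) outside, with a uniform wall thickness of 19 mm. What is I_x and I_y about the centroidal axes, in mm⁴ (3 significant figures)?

Split into non-overlapping primitives; take the origin at the lower-left of the bounding box.
Outer rectangle: 210 × 90, A = 18 900 mm², y = 45 mm, Ī = 12 757 500 mm⁴.
Inner void (subtracted): 172 × 52, A = 8 944 mm², y = 45 mm, Ī = 2 015 381 mm⁴.
By symmetry the centroid is at mid-height, ȳ = 45 mm.
All pieces are centred on the centroidal x-axis, so I = ΣĪ (holes subtracted) = 10 742 119 mm⁴.
Repeating about the centroidal y-axis gives I_y = 47 407 559 mm⁴.

I_x ≈ 1.07 × 10⁷ mm⁴, I_y ≈ 4.74 × 10⁷ mm⁴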